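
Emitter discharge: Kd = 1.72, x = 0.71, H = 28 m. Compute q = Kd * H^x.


q = Kd * H^x = 1.72 * 28^0.71 = 1.72 * 10.653252

18.3236 L/h


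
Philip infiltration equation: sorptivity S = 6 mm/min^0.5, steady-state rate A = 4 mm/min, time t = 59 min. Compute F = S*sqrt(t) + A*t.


F = S*sqrt(t) + A*t
F = 6*sqrt(59) + 4*59
F = 6*7.681146 + 236

282.0869 mm


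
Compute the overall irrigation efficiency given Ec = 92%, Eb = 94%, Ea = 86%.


Ec = 0.92, Eb = 0.94, Ea = 0.86
E = 0.92 * 0.94 * 0.86 * 100 = 74.3728%

74.3728 %


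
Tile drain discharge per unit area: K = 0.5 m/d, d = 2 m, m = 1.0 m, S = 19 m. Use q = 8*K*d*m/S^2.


q = 8*K*d*m/S^2
q = 8*0.5*2*1.0/19^2
q = 8.0000 / 361

0.0222 m/d


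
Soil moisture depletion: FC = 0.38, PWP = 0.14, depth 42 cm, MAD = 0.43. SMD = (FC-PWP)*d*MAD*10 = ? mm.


SMD = (FC - PWP) * d * MAD * 10
SMD = (0.38 - 0.14) * 42 * 0.43 * 10
SMD = 0.2400 * 42 * 0.43 * 10

43.3440 mm


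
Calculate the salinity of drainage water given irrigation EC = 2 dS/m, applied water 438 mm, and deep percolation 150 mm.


EC_dw = EC_iw * D_iw / D_dw
EC_dw = 2 * 438 / 150
EC_dw = 876 / 150

5.8400 dS/m


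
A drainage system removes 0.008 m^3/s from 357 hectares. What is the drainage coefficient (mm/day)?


DC = Q * 86400 / (A * 10000) * 1000
DC = 0.008 * 86400 / (357 * 10000) * 1000
DC = 691200.0000 / 3570000

0.1936 mm/day


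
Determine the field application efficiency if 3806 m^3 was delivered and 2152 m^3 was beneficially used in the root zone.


Ea = V_root / V_field * 100 = 2152 / 3806 * 100 = 56.5423%

56.5423 %


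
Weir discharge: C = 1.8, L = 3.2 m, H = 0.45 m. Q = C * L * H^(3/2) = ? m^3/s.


Q = C * L * H^(3/2) = 1.8 * 3.2 * 0.45^1.5 = 1.8 * 3.2 * 0.301869

1.7388 m^3/s


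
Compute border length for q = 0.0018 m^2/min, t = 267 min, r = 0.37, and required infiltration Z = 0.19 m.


L = q*t/((1+r)*Z)
L = 0.0018*267/((1+0.37)*0.19)
L = 0.4806/0.2603

1.8463 m


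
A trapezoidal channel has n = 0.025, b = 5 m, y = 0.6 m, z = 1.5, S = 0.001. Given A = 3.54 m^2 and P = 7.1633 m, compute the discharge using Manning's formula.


R = A/P = 3.54/7.1633 = 0.494186
Q = (1/0.025) * 3.54 * 0.494186^(2/3) * 0.001^0.5

2.7989 m^3/s


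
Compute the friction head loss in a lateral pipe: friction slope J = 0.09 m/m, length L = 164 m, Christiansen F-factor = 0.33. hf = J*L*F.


hf = J * L * F = 0.09 * 164 * 0.33 = 4.8708 m

4.8708 m


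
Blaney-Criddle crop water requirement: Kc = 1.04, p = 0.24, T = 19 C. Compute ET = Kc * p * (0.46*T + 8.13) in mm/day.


ET = Kc * p * (0.46*T + 8.13)
ET = 1.04 * 0.24 * (0.46*19 + 8.13)
ET = 1.04 * 0.24 * 16.8700

4.2108 mm/day


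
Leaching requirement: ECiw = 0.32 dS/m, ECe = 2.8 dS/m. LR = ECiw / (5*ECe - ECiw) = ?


LR = ECiw / (5*ECe - ECiw)
LR = 0.32 / (5*2.8 - 0.32)
LR = 0.32 / 13.6800

0.0234


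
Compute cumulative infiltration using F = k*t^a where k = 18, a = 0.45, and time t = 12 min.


F = k * t^a = 18 * 12^0.45
F = 18 * 3.059367

55.0686 mm


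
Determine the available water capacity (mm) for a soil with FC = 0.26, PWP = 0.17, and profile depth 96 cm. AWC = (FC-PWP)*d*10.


AWC = (FC - PWP) * d * 10
AWC = (0.26 - 0.17) * 96 * 10
AWC = 0.0900 * 96 * 10

86.4000 mm


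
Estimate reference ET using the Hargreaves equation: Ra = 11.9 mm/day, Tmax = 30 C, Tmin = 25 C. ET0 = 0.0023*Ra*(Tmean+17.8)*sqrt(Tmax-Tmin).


Tmean = (Tmax + Tmin)/2 = (30 + 25)/2 = 27.5
ET0 = 0.0023 * 11.9 * (27.5 + 17.8) * sqrt(30 - 25)
ET0 = 0.0023 * 11.9 * 45.3 * 2.236068

2.7724 mm/day


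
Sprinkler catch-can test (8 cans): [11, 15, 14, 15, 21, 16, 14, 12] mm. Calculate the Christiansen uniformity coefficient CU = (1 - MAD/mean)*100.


mean = 14.750000 mm
MAD = 2.000000 mm
CU = (1 - 2.000000/14.750000)*100

86.4407 %


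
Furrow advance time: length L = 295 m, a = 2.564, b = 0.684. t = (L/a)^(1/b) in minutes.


t = (L/a)^(1/b)
t = (295/2.564)^(1/0.684)
t = 115.054602^(1/0.684)

1030.4277 min


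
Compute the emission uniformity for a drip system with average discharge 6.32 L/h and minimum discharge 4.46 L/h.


EU = (q_min/q_avg)*100 = (4.46/6.32)*100 = 70.5696%

70.5696 %


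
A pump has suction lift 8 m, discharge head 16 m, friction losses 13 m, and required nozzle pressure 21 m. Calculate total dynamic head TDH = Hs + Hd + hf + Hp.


TDH = Hs + Hd + hf + Hp = 8 + 16 + 13 + 21 = 58

58 m


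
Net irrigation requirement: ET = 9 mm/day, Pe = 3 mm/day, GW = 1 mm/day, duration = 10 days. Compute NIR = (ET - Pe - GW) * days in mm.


Daily deficit = ET - Pe - GW = 9 - 3 - 1 = 5 mm/day
NIR = 5 * 10 = 50 mm

50.0000 mm


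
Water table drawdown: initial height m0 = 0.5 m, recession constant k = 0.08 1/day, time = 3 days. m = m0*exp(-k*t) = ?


m = m0 * exp(-k*t)
m = 0.5 * exp(-0.08 * 3)
m = 0.5 * exp(-0.2400)

0.3933 m


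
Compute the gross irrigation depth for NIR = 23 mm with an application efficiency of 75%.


Ea = 75% = 0.75
GID = NIR / Ea = 23 / 0.75 = 30.6667 mm

30.6667 mm


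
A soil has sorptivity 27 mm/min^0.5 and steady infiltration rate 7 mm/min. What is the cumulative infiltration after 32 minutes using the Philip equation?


F = S*sqrt(t) + A*t
F = 27*sqrt(32) + 7*32
F = 27*5.656854 + 224

376.7351 mm


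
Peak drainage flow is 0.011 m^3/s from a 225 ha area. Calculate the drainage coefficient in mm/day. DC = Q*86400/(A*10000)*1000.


DC = Q * 86400 / (A * 10000) * 1000
DC = 0.011 * 86400 / (225 * 10000) * 1000
DC = 950400.0000 / 2250000

0.4224 mm/day


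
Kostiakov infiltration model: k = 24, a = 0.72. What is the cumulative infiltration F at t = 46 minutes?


F = k * t^a = 24 * 46^0.72
F = 24 * 15.746558

377.9174 mm


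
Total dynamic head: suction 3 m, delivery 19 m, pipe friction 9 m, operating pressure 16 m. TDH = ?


TDH = Hs + Hd + hf + Hp = 3 + 19 + 9 + 16 = 47

47 m


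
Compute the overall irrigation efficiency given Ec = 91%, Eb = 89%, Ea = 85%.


Ec = 0.91, Eb = 0.89, Ea = 0.85
E = 0.91 * 0.89 * 0.85 * 100 = 68.8415%

68.8415 %


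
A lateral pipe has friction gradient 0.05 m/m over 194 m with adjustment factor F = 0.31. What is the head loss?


hf = J * L * F = 0.05 * 194 * 0.31 = 3.0070 m

3.0070 m


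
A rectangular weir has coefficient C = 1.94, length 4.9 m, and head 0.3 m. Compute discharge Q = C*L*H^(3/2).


Q = C * L * H^(3/2) = 1.94 * 4.9 * 0.3^1.5 = 1.94 * 4.9 * 0.164317

1.5620 m^3/s


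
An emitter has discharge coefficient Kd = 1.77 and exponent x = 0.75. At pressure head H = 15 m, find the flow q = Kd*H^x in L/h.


q = Kd * H^x = 1.77 * 15^0.75 = 1.77 * 7.621991

13.4909 L/h


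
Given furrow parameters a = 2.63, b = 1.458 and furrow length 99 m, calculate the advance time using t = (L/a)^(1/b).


t = (L/a)^(1/b)
t = (99/2.63)^(1/1.458)
t = 37.642586^(1/1.458)

12.0424 min


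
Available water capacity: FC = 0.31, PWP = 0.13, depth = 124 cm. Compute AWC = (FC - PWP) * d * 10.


AWC = (FC - PWP) * d * 10
AWC = (0.31 - 0.13) * 124 * 10
AWC = 0.1800 * 124 * 10

223.2000 mm


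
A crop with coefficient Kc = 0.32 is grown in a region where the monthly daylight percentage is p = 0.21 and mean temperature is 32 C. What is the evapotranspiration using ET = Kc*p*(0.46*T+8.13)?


ET = Kc * p * (0.46*T + 8.13)
ET = 0.32 * 0.21 * (0.46*32 + 8.13)
ET = 0.32 * 0.21 * 22.8500

1.5355 mm/day


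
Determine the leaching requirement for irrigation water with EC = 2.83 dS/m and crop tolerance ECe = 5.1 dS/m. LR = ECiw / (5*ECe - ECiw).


LR = ECiw / (5*ECe - ECiw)
LR = 2.83 / (5*5.1 - 2.83)
LR = 2.83 / 22.6700

0.1248


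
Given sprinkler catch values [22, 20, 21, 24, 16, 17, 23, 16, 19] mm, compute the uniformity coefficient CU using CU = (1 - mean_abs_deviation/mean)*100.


mean = 19.777778 mm
MAD = 2.469136 mm
CU = (1 - 2.469136/19.777778)*100

87.5156 %


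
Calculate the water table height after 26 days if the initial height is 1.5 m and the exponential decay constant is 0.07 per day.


m = m0 * exp(-k*t)
m = 1.5 * exp(-0.07 * 26)
m = 1.5 * exp(-1.8200)

0.2430 m


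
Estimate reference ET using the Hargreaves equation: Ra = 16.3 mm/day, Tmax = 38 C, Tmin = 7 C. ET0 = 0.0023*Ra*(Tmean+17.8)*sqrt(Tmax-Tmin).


Tmean = (Tmax + Tmin)/2 = (38 + 7)/2 = 22.5
ET0 = 0.0023 * 16.3 * (22.5 + 17.8) * sqrt(38 - 7)
ET0 = 0.0023 * 16.3 * 40.3 * 5.567764

8.4120 mm/day


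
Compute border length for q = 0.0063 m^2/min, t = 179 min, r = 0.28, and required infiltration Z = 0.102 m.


L = q*t/((1+r)*Z)
L = 0.0063*179/((1+0.28)*0.102)
L = 1.1277/0.13056

8.6374 m


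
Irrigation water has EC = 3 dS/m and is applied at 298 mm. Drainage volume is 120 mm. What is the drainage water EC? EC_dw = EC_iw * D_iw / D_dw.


EC_dw = EC_iw * D_iw / D_dw
EC_dw = 3 * 298 / 120
EC_dw = 894 / 120

7.4500 dS/m


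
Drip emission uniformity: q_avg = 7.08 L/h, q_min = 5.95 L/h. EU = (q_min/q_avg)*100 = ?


EU = (q_min/q_avg)*100 = (5.95/7.08)*100 = 84.0395%

84.0395 %


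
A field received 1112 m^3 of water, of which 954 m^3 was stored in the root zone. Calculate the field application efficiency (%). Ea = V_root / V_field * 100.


Ea = V_root / V_field * 100 = 954 / 1112 * 100 = 85.7914%

85.7914 %


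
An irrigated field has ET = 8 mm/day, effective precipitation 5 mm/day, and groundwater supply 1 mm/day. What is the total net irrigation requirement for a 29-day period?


Daily deficit = ET - Pe - GW = 8 - 5 - 1 = 2 mm/day
NIR = 2 * 29 = 58 mm

58.0000 mm


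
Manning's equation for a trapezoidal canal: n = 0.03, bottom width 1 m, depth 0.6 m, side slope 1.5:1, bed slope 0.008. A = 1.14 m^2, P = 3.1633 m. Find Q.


R = A/P = 1.14/3.1633 = 0.360383
Q = (1/0.03) * 1.14 * 0.360383^(2/3) * 0.008^0.5

1.7212 m^3/s


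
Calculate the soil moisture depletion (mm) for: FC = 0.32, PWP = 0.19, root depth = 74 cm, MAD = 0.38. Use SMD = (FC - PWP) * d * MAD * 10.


SMD = (FC - PWP) * d * MAD * 10
SMD = (0.32 - 0.19) * 74 * 0.38 * 10
SMD = 0.1300 * 74 * 0.38 * 10

36.5560 mm


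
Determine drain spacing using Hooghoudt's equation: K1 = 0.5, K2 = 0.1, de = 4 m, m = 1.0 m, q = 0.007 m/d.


S^2 = 8*K2*de*m/q + 4*K1*m^2/q
S^2 = 8*0.1*4*1.0/0.007 + 4*0.5*1.0^2/0.007
S = sqrt(742.8571)

27.2554 m


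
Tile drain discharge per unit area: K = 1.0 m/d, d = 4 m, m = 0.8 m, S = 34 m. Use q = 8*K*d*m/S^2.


q = 8*K*d*m/S^2
q = 8*1.0*4*0.8/34^2
q = 25.6000 / 1156

0.0221 m/d


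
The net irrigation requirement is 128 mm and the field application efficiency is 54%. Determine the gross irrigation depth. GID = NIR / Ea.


Ea = 54% = 0.54
GID = NIR / Ea = 128 / 0.54 = 237.0370 mm

237.0370 mm


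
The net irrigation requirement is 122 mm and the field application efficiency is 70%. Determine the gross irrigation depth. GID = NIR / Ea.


Ea = 70% = 0.7
GID = NIR / Ea = 122 / 0.7 = 174.2857 mm

174.2857 mm


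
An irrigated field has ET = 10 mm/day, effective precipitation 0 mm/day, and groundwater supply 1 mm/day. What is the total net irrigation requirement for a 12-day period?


Daily deficit = ET - Pe - GW = 10 - 0 - 1 = 9 mm/day
NIR = 9 * 12 = 108 mm

108.0000 mm


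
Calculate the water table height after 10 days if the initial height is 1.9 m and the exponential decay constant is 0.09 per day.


m = m0 * exp(-k*t)
m = 1.9 * exp(-0.09 * 10)
m = 1.9 * exp(-0.9000)

0.7725 m


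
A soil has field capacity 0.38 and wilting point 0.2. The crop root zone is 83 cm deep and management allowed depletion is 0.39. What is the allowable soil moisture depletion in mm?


SMD = (FC - PWP) * d * MAD * 10
SMD = (0.38 - 0.2) * 83 * 0.39 * 10
SMD = 0.1800 * 83 * 0.39 * 10

58.2660 mm


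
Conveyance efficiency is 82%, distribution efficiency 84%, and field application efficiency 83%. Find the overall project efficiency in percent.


Ec = 0.82, Eb = 0.84, Ea = 0.83
E = 0.82 * 0.84 * 0.83 * 100 = 57.1704%

57.1704 %


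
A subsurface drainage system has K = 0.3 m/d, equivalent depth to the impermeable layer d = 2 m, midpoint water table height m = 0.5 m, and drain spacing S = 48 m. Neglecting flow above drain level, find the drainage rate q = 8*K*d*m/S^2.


q = 8*K*d*m/S^2
q = 8*0.3*2*0.5/48^2
q = 2.4000 / 2304

0.0010 m/d


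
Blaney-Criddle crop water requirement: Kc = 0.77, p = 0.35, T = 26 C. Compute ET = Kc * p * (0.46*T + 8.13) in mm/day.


ET = Kc * p * (0.46*T + 8.13)
ET = 0.77 * 0.35 * (0.46*26 + 8.13)
ET = 0.77 * 0.35 * 20.0900

5.4143 mm/day


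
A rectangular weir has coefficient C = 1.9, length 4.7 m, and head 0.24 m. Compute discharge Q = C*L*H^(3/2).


Q = C * L * H^(3/2) = 1.9 * 4.7 * 0.24^1.5 = 1.9 * 4.7 * 0.117576

1.0500 m^3/s


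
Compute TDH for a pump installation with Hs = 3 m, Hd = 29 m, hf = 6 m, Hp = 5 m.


TDH = Hs + Hd + hf + Hp = 3 + 29 + 6 + 5 = 43

43 m


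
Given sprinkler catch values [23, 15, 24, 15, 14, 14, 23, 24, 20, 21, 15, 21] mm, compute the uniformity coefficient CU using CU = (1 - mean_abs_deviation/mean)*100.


mean = 19.083333 mm
MAD = 3.736111 mm
CU = (1 - 3.736111/19.083333)*100

80.4221 %


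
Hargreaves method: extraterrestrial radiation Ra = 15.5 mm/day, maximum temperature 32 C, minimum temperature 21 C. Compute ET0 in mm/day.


Tmean = (Tmax + Tmin)/2 = (32 + 21)/2 = 26.5
ET0 = 0.0023 * 15.5 * (26.5 + 17.8) * sqrt(32 - 21)
ET0 = 0.0023 * 15.5 * 44.3 * 3.316625

5.2379 mm/day


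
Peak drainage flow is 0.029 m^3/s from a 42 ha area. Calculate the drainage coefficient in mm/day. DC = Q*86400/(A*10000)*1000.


DC = Q * 86400 / (A * 10000) * 1000
DC = 0.029 * 86400 / (42 * 10000) * 1000
DC = 2505600.0000 / 420000

5.9657 mm/day


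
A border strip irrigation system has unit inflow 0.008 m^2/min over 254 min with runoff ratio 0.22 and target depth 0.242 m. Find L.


L = q*t/((1+r)*Z)
L = 0.008*254/((1+0.22)*0.242)
L = 2.032/0.29524

6.8825 m


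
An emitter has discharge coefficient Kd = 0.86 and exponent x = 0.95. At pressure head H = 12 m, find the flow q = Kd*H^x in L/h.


q = Kd * H^x = 0.86 * 12^0.95 = 0.86 * 10.597958

9.1142 L/h


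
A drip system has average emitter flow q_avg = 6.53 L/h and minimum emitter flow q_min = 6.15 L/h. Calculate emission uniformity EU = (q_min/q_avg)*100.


EU = (q_min/q_avg)*100 = (6.15/6.53)*100 = 94.1807%

94.1807 %


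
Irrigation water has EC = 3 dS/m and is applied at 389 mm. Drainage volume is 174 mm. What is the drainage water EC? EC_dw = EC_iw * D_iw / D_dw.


EC_dw = EC_iw * D_iw / D_dw
EC_dw = 3 * 389 / 174
EC_dw = 1167 / 174

6.7069 dS/m


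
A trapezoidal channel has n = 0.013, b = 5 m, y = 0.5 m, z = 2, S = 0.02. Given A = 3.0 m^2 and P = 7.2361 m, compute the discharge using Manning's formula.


R = A/P = 3.0/7.2361 = 0.414588
Q = (1/0.013) * 3.0 * 0.414588^(2/3) * 0.02^0.5

18.1456 m^3/s


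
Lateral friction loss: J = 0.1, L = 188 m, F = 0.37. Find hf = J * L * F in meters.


hf = J * L * F = 0.1 * 188 * 0.37 = 6.9560 m

6.9560 m


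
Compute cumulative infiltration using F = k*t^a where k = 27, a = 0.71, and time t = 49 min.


F = k * t^a = 27 * 49^0.71
F = 27 * 15.850363

427.9598 mm


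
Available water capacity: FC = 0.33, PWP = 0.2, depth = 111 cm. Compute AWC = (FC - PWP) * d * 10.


AWC = (FC - PWP) * d * 10
AWC = (0.33 - 0.2) * 111 * 10
AWC = 0.1300 * 111 * 10

144.3000 mm


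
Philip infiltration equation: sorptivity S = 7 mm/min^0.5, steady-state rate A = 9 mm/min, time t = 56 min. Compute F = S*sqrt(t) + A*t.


F = S*sqrt(t) + A*t
F = 7*sqrt(56) + 9*56
F = 7*7.483315 + 504

556.3832 mm


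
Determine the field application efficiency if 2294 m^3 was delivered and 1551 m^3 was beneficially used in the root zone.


Ea = V_root / V_field * 100 = 1551 / 2294 * 100 = 67.6112%

67.6112 %


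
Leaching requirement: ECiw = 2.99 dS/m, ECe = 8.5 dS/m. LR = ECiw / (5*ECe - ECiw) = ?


LR = ECiw / (5*ECe - ECiw)
LR = 2.99 / (5*8.5 - 2.99)
LR = 2.99 / 39.5100

0.0757


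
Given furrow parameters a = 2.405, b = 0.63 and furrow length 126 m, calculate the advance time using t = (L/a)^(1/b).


t = (L/a)^(1/b)
t = (126/2.405)^(1/0.63)
t = 52.390852^(1/0.63)

535.7682 min


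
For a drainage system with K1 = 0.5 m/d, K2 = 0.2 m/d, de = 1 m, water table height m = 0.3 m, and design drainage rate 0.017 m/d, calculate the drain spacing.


S^2 = 8*K2*de*m/q + 4*K1*m^2/q
S^2 = 8*0.2*1*0.3/0.017 + 4*0.5*0.3^2/0.017
S = sqrt(38.8235)

6.2309 m


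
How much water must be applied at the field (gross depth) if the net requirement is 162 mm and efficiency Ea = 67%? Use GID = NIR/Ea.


Ea = 67% = 0.67
GID = NIR / Ea = 162 / 0.67 = 241.7910 mm

241.7910 mm


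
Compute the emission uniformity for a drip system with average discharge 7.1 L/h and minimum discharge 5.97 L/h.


EU = (q_min/q_avg)*100 = (5.97/7.1)*100 = 84.0845%

84.0845 %


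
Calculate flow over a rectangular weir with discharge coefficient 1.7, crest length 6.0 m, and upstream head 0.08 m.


Q = C * L * H^(3/2) = 1.7 * 6.0 * 0.08^1.5 = 1.7 * 6.0 * 0.022627

0.2308 m^3/s


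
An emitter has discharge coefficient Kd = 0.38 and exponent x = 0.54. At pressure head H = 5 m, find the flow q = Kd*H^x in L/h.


q = Kd * H^x = 0.38 * 5^0.54 = 0.38 * 2.384755

0.9062 L/h


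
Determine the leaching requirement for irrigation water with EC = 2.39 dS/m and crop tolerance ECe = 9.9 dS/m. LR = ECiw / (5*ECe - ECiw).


LR = ECiw / (5*ECe - ECiw)
LR = 2.39 / (5*9.9 - 2.39)
LR = 2.39 / 47.1100

0.0507


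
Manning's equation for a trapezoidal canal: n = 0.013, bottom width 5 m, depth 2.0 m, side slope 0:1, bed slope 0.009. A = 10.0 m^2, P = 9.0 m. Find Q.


R = A/P = 10.0/9.0 = 1.111111
Q = (1/0.013) * 10.0 * 1.111111^(2/3) * 0.009^0.5

78.2858 m^3/s


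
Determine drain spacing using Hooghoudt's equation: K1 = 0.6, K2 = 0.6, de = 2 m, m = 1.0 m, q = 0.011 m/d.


S^2 = 8*K2*de*m/q + 4*K1*m^2/q
S^2 = 8*0.6*2*1.0/0.011 + 4*0.6*1.0^2/0.011
S = sqrt(1090.9091)

33.0289 m


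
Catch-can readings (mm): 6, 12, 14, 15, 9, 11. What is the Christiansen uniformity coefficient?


mean = 11.166667 mm
MAD = 2.500000 mm
CU = (1 - 2.500000/11.166667)*100

77.6119 %


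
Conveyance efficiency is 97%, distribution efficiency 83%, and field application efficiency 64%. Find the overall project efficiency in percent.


Ec = 0.97, Eb = 0.83, Ea = 0.64
E = 0.97 * 0.83 * 0.64 * 100 = 51.5264%

51.5264 %


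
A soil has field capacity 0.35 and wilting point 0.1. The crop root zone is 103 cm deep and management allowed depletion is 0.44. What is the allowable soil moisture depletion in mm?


SMD = (FC - PWP) * d * MAD * 10
SMD = (0.35 - 0.1) * 103 * 0.44 * 10
SMD = 0.2500 * 103 * 0.44 * 10

113.3000 mm


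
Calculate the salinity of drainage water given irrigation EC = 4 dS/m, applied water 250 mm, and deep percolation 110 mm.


EC_dw = EC_iw * D_iw / D_dw
EC_dw = 4 * 250 / 110
EC_dw = 1000 / 110

9.0909 dS/m


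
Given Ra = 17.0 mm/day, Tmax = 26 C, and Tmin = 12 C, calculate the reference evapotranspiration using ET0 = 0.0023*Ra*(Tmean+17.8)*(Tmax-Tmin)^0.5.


Tmean = (Tmax + Tmin)/2 = (26 + 12)/2 = 19.0
ET0 = 0.0023 * 17.0 * (19.0 + 17.8) * sqrt(26 - 12)
ET0 = 0.0023 * 17.0 * 36.8 * 3.741657

5.3838 mm/day


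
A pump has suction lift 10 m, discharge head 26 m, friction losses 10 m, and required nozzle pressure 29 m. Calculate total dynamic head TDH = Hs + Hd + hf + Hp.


TDH = Hs + Hd + hf + Hp = 10 + 26 + 10 + 29 = 75

75 m


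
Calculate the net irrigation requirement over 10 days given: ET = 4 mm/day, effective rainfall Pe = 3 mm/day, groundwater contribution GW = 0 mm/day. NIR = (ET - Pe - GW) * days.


Daily deficit = ET - Pe - GW = 4 - 3 - 0 = 1 mm/day
NIR = 1 * 10 = 10 mm

10.0000 mm


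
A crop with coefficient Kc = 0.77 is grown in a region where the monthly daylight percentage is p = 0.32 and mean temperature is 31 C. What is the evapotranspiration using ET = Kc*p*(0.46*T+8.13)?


ET = Kc * p * (0.46*T + 8.13)
ET = 0.77 * 0.32 * (0.46*31 + 8.13)
ET = 0.77 * 0.32 * 22.3900

5.5169 mm/day


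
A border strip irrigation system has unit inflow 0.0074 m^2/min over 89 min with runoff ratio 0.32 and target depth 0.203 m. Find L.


L = q*t/((1+r)*Z)
L = 0.0074*89/((1+0.32)*0.203)
L = 0.6586/0.26796

2.4578 m


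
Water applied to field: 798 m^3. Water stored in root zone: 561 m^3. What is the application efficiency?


Ea = V_root / V_field * 100 = 561 / 798 * 100 = 70.3008%

70.3008 %


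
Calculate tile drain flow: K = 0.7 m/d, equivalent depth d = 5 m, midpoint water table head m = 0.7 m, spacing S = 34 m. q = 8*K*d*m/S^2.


q = 8*K*d*m/S^2
q = 8*0.7*5*0.7/34^2
q = 19.6000 / 1156

0.0170 m/d


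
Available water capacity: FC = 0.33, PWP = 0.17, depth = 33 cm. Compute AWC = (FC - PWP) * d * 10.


AWC = (FC - PWP) * d * 10
AWC = (0.33 - 0.17) * 33 * 10
AWC = 0.1600 * 33 * 10

52.8000 mm


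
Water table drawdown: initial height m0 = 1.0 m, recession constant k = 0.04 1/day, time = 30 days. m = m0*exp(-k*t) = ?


m = m0 * exp(-k*t)
m = 1.0 * exp(-0.04 * 30)
m = 1.0 * exp(-1.2000)

0.3012 m


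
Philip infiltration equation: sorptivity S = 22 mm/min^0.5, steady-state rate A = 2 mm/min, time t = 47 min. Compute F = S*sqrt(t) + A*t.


F = S*sqrt(t) + A*t
F = 22*sqrt(47) + 2*47
F = 22*6.855655 + 94

244.8244 mm


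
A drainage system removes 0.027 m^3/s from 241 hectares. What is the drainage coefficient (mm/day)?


DC = Q * 86400 / (A * 10000) * 1000
DC = 0.027 * 86400 / (241 * 10000) * 1000
DC = 2332800.0000 / 2410000

0.9680 mm/day


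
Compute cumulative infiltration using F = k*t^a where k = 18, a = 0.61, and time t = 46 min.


F = k * t^a = 18 * 46^0.61
F = 18 * 10.334329

186.0179 mm


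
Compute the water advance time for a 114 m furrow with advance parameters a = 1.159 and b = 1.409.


t = (L/a)^(1/b)
t = (114/1.159)^(1/1.409)
t = 98.360656^(1/1.409)

25.9628 min


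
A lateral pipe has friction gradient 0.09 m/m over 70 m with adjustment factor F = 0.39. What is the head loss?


hf = J * L * F = 0.09 * 70 * 0.39 = 2.4570 m

2.4570 m


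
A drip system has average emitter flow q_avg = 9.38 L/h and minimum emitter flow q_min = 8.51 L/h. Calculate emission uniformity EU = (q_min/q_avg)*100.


EU = (q_min/q_avg)*100 = (8.51/9.38)*100 = 90.7249%

90.7249 %


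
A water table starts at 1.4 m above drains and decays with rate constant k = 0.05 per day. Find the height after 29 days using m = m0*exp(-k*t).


m = m0 * exp(-k*t)
m = 1.4 * exp(-0.05 * 29)
m = 1.4 * exp(-1.4500)

0.3284 m


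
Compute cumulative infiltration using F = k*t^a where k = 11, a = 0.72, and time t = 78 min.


F = k * t^a = 11 * 78^0.72
F = 11 * 23.030752

253.3383 mm


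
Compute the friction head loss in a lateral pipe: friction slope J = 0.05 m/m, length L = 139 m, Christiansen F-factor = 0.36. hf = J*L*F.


hf = J * L * F = 0.05 * 139 * 0.36 = 2.5020 m

2.5020 m


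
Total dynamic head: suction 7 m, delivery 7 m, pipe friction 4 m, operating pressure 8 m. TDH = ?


TDH = Hs + Hd + hf + Hp = 7 + 7 + 4 + 8 = 26

26 m


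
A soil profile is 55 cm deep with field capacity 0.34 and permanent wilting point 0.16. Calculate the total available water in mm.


AWC = (FC - PWP) * d * 10
AWC = (0.34 - 0.16) * 55 * 10
AWC = 0.1800 * 55 * 10

99.0000 mm


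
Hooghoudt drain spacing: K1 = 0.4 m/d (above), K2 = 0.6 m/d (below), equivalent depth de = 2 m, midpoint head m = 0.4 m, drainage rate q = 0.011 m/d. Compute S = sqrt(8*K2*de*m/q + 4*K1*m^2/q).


S^2 = 8*K2*de*m/q + 4*K1*m^2/q
S^2 = 8*0.6*2*0.4/0.011 + 4*0.4*0.4^2/0.011
S = sqrt(372.3636)

19.2967 m


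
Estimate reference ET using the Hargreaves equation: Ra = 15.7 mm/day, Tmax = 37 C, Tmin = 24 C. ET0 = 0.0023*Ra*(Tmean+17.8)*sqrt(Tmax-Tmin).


Tmean = (Tmax + Tmin)/2 = (37 + 24)/2 = 30.5
ET0 = 0.0023 * 15.7 * (30.5 + 17.8) * sqrt(37 - 24)
ET0 = 0.0023 * 15.7 * 48.3 * 3.605551

6.2885 mm/day


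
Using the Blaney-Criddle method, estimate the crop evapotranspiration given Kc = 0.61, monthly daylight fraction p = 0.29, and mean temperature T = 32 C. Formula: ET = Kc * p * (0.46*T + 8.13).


ET = Kc * p * (0.46*T + 8.13)
ET = 0.61 * 0.29 * (0.46*32 + 8.13)
ET = 0.61 * 0.29 * 22.8500

4.0422 mm/day


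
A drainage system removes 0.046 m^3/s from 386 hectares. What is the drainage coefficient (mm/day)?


DC = Q * 86400 / (A * 10000) * 1000
DC = 0.046 * 86400 / (386 * 10000) * 1000
DC = 3974400.0000 / 3860000

1.0296 mm/day


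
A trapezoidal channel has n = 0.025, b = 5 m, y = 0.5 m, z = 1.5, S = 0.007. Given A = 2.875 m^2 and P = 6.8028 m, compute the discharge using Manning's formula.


R = A/P = 2.875/6.8028 = 0.422620
Q = (1/0.025) * 2.875 * 0.422620^(2/3) * 0.007^0.5

5.4185 m^3/s


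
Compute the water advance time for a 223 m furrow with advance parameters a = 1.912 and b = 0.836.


t = (L/a)^(1/b)
t = (223/1.912)^(1/0.836)
t = 116.631799^(1/0.836)

296.6669 min


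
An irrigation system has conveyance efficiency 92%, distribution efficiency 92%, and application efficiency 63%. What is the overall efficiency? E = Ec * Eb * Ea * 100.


Ec = 0.92, Eb = 0.92, Ea = 0.63
E = 0.92 * 0.92 * 0.63 * 100 = 53.3232%

53.3232 %


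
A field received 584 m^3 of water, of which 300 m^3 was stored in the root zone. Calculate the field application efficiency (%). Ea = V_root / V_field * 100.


Ea = V_root / V_field * 100 = 300 / 584 * 100 = 51.3699%

51.3699 %


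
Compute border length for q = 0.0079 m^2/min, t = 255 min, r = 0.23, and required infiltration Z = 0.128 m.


L = q*t/((1+r)*Z)
L = 0.0079*255/((1+0.23)*0.128)
L = 2.0145/0.15744

12.7954 m


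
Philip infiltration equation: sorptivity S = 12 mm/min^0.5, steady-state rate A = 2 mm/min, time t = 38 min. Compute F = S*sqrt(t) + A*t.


F = S*sqrt(t) + A*t
F = 12*sqrt(38) + 2*38
F = 12*6.164414 + 76

149.9730 mm


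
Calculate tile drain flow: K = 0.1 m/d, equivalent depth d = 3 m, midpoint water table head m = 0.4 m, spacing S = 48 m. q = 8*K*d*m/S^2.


q = 8*K*d*m/S^2
q = 8*0.1*3*0.4/48^2
q = 0.9600 / 2304

4.1667e-04 m/d


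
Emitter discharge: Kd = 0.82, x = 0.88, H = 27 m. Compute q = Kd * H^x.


q = Kd * H^x = 0.82 * 27^0.88 = 0.82 * 18.180261

14.9078 L/h


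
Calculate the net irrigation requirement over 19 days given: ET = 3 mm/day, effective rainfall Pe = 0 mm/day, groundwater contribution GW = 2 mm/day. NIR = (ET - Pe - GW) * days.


Daily deficit = ET - Pe - GW = 3 - 0 - 2 = 1 mm/day
NIR = 1 * 19 = 19 mm

19.0000 mm


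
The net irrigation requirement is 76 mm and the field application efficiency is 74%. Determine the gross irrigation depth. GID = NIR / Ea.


Ea = 74% = 0.74
GID = NIR / Ea = 76 / 0.74 = 102.7027 mm

102.7027 mm


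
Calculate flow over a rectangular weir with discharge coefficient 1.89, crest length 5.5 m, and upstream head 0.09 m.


Q = C * L * H^(3/2) = 1.89 * 5.5 * 0.09^1.5 = 1.89 * 5.5 * 0.027000

0.2807 m^3/s


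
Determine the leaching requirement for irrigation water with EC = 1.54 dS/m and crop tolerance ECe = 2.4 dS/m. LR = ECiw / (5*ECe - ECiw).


LR = ECiw / (5*ECe - ECiw)
LR = 1.54 / (5*2.4 - 1.54)
LR = 1.54 / 10.4600

0.1472


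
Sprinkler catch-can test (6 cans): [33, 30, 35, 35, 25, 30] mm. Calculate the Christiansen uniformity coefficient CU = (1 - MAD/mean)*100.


mean = 31.333333 mm
MAD = 3.000000 mm
CU = (1 - 3.000000/31.333333)*100

90.4255 %


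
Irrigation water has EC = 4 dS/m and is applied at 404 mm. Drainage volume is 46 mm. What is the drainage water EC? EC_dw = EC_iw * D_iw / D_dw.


EC_dw = EC_iw * D_iw / D_dw
EC_dw = 4 * 404 / 46
EC_dw = 1616 / 46

35.1304 dS/m


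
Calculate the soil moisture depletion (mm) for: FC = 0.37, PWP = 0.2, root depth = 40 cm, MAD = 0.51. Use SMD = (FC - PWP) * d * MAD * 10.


SMD = (FC - PWP) * d * MAD * 10
SMD = (0.37 - 0.2) * 40 * 0.51 * 10
SMD = 0.1700 * 40 * 0.51 * 10

34.6800 mm


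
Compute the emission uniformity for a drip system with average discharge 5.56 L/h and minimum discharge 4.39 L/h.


EU = (q_min/q_avg)*100 = (4.39/5.56)*100 = 78.9568%

78.9568 %


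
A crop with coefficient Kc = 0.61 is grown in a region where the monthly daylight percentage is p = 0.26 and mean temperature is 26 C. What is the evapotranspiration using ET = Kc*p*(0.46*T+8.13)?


ET = Kc * p * (0.46*T + 8.13)
ET = 0.61 * 0.26 * (0.46*26 + 8.13)
ET = 0.61 * 0.26 * 20.0900

3.1863 mm/day


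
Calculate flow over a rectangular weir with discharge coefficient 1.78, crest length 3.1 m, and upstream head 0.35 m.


Q = C * L * H^(3/2) = 1.78 * 3.1 * 0.35^1.5 = 1.78 * 3.1 * 0.207063

1.1426 m^3/s


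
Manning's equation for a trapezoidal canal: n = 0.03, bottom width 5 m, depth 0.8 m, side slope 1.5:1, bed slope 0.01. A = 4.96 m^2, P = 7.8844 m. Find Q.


R = A/P = 4.96/7.8844 = 0.629090
Q = (1/0.03) * 4.96 * 0.629090^(2/3) * 0.01^0.5

12.1386 m^3/s


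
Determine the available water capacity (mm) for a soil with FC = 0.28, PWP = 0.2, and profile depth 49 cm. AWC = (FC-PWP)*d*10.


AWC = (FC - PWP) * d * 10
AWC = (0.28 - 0.2) * 49 * 10
AWC = 0.0800 * 49 * 10

39.2000 mm


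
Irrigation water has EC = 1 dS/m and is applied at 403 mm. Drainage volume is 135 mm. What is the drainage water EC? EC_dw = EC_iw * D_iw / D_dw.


EC_dw = EC_iw * D_iw / D_dw
EC_dw = 1 * 403 / 135
EC_dw = 403 / 135

2.9852 dS/m


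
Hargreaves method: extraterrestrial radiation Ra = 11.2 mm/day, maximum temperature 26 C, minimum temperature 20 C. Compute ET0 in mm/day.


Tmean = (Tmax + Tmin)/2 = (26 + 20)/2 = 23.0
ET0 = 0.0023 * 11.2 * (23.0 + 17.8) * sqrt(26 - 20)
ET0 = 0.0023 * 11.2 * 40.8 * 2.449490

2.5744 mm/day


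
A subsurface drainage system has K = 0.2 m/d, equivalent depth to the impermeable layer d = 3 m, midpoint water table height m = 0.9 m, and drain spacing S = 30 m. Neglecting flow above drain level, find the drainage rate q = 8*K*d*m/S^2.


q = 8*K*d*m/S^2
q = 8*0.2*3*0.9/30^2
q = 4.3200 / 900

0.0048 m/d


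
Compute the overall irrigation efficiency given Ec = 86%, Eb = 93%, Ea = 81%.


Ec = 0.86, Eb = 0.93, Ea = 0.81
E = 0.86 * 0.93 * 0.81 * 100 = 64.7838%

64.7838 %


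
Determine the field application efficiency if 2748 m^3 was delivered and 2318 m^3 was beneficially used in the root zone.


Ea = V_root / V_field * 100 = 2318 / 2748 * 100 = 84.3523%

84.3523 %


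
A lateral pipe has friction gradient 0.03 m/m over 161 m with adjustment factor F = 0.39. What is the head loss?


hf = J * L * F = 0.03 * 161 * 0.39 = 1.8837 m

1.8837 m


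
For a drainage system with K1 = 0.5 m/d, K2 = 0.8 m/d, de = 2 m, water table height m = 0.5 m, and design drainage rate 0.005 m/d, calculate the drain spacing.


S^2 = 8*K2*de*m/q + 4*K1*m^2/q
S^2 = 8*0.8*2*0.5/0.005 + 4*0.5*0.5^2/0.005
S = sqrt(1380.0000)

37.1484 m


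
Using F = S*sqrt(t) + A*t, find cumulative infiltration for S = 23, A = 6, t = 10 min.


F = S*sqrt(t) + A*t
F = 23*sqrt(10) + 6*10
F = 23*3.162278 + 60

132.7324 mm


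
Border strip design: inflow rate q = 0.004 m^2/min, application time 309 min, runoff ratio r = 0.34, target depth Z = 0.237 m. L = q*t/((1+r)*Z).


L = q*t/((1+r)*Z)
L = 0.004*309/((1+0.34)*0.237)
L = 1.236/0.31758

3.8919 m


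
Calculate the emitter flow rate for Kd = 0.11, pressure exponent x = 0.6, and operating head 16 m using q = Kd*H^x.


q = Kd * H^x = 0.11 * 16^0.6 = 0.11 * 5.278032

0.5806 L/h


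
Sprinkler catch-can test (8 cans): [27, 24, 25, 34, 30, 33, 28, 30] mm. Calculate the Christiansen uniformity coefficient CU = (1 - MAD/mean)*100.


mean = 28.875000 mm
MAD = 2.875000 mm
CU = (1 - 2.875000/28.875000)*100

90.0433 %


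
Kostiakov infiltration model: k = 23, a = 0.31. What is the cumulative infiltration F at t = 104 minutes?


F = k * t^a = 23 * 104^0.31
F = 23 * 4.219688

97.0528 mm


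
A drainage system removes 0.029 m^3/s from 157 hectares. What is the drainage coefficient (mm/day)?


DC = Q * 86400 / (A * 10000) * 1000
DC = 0.029 * 86400 / (157 * 10000) * 1000
DC = 2505600.0000 / 1570000

1.5959 mm/day


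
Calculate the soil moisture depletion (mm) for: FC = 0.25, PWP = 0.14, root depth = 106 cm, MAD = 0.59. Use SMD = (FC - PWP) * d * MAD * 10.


SMD = (FC - PWP) * d * MAD * 10
SMD = (0.25 - 0.14) * 106 * 0.59 * 10
SMD = 0.1100 * 106 * 0.59 * 10

68.7940 mm


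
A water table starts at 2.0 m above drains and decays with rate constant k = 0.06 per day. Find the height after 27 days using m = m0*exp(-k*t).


m = m0 * exp(-k*t)
m = 2.0 * exp(-0.06 * 27)
m = 2.0 * exp(-1.6200)

0.3958 m


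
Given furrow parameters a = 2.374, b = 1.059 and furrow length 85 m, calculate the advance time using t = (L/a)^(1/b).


t = (L/a)^(1/b)
t = (85/2.374)^(1/1.059)
t = 35.804549^(1/1.059)

29.3335 min


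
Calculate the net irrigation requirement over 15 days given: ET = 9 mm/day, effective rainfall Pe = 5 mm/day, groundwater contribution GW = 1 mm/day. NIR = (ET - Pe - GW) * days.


Daily deficit = ET - Pe - GW = 9 - 5 - 1 = 3 mm/day
NIR = 3 * 15 = 45 mm

45.0000 mm


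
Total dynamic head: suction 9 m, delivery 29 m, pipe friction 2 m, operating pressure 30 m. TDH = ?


TDH = Hs + Hd + hf + Hp = 9 + 29 + 2 + 30 = 70

70 m


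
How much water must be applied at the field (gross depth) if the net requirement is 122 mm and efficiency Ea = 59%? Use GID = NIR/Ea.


Ea = 59% = 0.59
GID = NIR / Ea = 122 / 0.59 = 206.7797 mm

206.7797 mm


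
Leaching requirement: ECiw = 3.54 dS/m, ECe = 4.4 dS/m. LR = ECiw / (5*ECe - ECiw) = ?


LR = ECiw / (5*ECe - ECiw)
LR = 3.54 / (5*4.4 - 3.54)
LR = 3.54 / 18.4600

0.1918


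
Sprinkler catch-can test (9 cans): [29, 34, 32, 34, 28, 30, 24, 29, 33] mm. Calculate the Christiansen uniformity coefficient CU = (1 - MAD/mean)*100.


mean = 30.333333 mm
MAD = 2.592593 mm
CU = (1 - 2.592593/30.333333)*100

91.4530 %


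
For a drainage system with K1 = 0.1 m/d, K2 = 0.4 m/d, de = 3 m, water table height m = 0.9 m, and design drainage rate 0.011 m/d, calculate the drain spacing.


S^2 = 8*K2*de*m/q + 4*K1*m^2/q
S^2 = 8*0.4*3*0.9/0.011 + 4*0.1*0.9^2/0.011
S = sqrt(814.9091)

28.5466 m


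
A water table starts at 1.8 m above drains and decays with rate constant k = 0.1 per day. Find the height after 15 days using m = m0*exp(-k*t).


m = m0 * exp(-k*t)
m = 1.8 * exp(-0.1 * 15)
m = 1.8 * exp(-1.5000)

0.4016 m


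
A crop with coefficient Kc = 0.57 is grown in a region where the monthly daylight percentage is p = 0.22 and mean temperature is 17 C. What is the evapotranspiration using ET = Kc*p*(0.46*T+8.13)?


ET = Kc * p * (0.46*T + 8.13)
ET = 0.57 * 0.22 * (0.46*17 + 8.13)
ET = 0.57 * 0.22 * 15.9500

2.0001 mm/day


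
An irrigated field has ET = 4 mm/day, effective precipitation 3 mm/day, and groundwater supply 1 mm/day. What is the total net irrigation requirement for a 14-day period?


Daily deficit = ET - Pe - GW = 4 - 3 - 1 = 0 mm/day
NIR = 0 * 14 = 0 mm

0 mm


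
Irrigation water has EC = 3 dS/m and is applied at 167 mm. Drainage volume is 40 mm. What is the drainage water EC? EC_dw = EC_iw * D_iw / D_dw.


EC_dw = EC_iw * D_iw / D_dw
EC_dw = 3 * 167 / 40
EC_dw = 501 / 40

12.5250 dS/m


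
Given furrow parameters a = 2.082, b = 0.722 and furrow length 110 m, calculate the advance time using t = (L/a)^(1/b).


t = (L/a)^(1/b)
t = (110/2.082)^(1/0.722)
t = 52.833814^(1/0.722)

243.3911 min


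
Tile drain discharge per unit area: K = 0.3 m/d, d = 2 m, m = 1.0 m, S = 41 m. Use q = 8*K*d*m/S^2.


q = 8*K*d*m/S^2
q = 8*0.3*2*1.0/41^2
q = 4.8000 / 1681

0.0029 m/d


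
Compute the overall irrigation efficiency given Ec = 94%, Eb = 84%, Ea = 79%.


Ec = 0.94, Eb = 0.84, Ea = 0.79
E = 0.94 * 0.84 * 0.79 * 100 = 62.3784%

62.3784 %


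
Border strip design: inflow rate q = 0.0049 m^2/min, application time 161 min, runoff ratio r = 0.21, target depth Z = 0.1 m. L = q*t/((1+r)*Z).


L = q*t/((1+r)*Z)
L = 0.0049*161/((1+0.21)*0.1)
L = 0.7889/0.121

6.5198 m


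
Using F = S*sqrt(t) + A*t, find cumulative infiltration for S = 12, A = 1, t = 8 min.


F = S*sqrt(t) + A*t
F = 12*sqrt(8) + 1*8
F = 12*2.828427 + 8

41.9411 mm


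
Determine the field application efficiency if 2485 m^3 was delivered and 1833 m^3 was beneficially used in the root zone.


Ea = V_root / V_field * 100 = 1833 / 2485 * 100 = 73.7626%

73.7626 %


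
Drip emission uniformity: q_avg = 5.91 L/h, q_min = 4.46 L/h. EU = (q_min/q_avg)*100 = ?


EU = (q_min/q_avg)*100 = (4.46/5.91)*100 = 75.4653%

75.4653 %


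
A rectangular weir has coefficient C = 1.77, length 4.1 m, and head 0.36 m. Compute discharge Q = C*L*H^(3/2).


Q = C * L * H^(3/2) = 1.77 * 4.1 * 0.36^1.5 = 1.77 * 4.1 * 0.216000

1.5675 m^3/s


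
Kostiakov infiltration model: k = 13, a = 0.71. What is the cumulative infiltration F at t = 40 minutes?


F = k * t^a = 13 * 40^0.71
F = 13 * 13.723428

178.4046 mm


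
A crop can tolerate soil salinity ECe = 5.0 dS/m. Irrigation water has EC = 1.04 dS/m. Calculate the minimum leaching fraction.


LR = ECiw / (5*ECe - ECiw)
LR = 1.04 / (5*5.0 - 1.04)
LR = 1.04 / 23.9600

0.0434


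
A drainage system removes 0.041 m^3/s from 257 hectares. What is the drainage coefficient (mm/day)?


DC = Q * 86400 / (A * 10000) * 1000
DC = 0.041 * 86400 / (257 * 10000) * 1000
DC = 3542400.0000 / 2570000

1.3784 mm/day


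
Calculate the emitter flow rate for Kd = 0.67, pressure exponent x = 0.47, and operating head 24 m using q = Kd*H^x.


q = Kd * H^x = 0.67 * 24^0.47 = 0.67 * 4.453478

2.9838 L/h


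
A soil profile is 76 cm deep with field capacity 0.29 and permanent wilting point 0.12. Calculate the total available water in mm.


AWC = (FC - PWP) * d * 10
AWC = (0.29 - 0.12) * 76 * 10
AWC = 0.1700 * 76 * 10

129.2000 mm


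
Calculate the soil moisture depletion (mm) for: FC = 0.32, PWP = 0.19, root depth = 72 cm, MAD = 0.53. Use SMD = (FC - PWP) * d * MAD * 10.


SMD = (FC - PWP) * d * MAD * 10
SMD = (0.32 - 0.19) * 72 * 0.53 * 10
SMD = 0.1300 * 72 * 0.53 * 10

49.6080 mm


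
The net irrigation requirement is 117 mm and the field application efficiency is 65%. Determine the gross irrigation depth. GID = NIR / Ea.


Ea = 65% = 0.65
GID = NIR / Ea = 117 / 0.65 = 180.0000 mm

180.0000 mm


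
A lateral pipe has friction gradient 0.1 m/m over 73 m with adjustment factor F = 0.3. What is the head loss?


hf = J * L * F = 0.1 * 73 * 0.3 = 2.1900 m

2.1900 m


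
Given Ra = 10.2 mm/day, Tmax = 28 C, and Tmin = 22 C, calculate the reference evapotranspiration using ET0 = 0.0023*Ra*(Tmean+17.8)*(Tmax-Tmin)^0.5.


Tmean = (Tmax + Tmin)/2 = (28 + 22)/2 = 25.0
ET0 = 0.0023 * 10.2 * (25.0 + 17.8) * sqrt(28 - 22)
ET0 = 0.0023 * 10.2 * 42.8 * 2.449490

2.4595 mm/day


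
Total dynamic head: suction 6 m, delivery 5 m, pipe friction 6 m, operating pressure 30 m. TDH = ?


TDH = Hs + Hd + hf + Hp = 6 + 5 + 6 + 30 = 47

47 m


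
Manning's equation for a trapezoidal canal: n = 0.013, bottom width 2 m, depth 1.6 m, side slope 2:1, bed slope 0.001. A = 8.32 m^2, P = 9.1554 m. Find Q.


R = A/P = 8.32/9.1554 = 0.908753
Q = (1/0.013) * 8.32 * 0.908753^(2/3) * 0.001^0.5

18.9879 m^3/s


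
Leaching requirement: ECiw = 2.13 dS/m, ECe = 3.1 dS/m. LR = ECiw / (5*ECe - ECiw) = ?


LR = ECiw / (5*ECe - ECiw)
LR = 2.13 / (5*3.1 - 2.13)
LR = 2.13 / 13.3700

0.1593


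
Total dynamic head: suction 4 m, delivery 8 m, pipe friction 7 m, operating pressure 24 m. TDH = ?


TDH = Hs + Hd + hf + Hp = 4 + 8 + 7 + 24 = 43

43 m


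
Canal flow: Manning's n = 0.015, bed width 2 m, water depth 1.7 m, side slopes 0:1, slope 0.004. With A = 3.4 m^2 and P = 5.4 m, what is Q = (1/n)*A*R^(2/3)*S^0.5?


R = A/P = 3.4/5.4 = 0.629630
Q = (1/0.015) * 3.4 * 0.629630^(2/3) * 0.004^0.5

10.5311 m^3/s
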